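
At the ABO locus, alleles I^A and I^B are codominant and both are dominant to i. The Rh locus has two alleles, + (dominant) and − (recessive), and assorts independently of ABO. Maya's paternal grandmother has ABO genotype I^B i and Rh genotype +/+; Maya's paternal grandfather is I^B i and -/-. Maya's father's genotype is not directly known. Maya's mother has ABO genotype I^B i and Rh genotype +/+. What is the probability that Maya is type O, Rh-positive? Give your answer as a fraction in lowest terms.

1/4

Maya's father's ABO genotype from I^B i × I^B i: 1/4 I^B I^B, 1/2 I^B i, 1/4 i i.
Crossing each possibility with the mother I^B i and summing P(type O): 1/4·0 + 1/2·1/4 + 1/4·1/2 = 1/4.
Similarly for Rh via the father's Rh distribution: P(Rh+) = 1.
Independent loci: 1/4 × 1 = 1/4.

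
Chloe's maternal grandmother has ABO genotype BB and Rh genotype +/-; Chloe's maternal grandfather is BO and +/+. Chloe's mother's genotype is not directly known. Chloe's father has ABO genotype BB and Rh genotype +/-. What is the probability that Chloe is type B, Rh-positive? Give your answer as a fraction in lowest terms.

Chloe's mother's ABO genotype from BB × BO: 1/2 BB, 1/2 BO.
Crossing each possibility with the father BB and summing P(type B): 1/2·1 + 1/2·1 = 1.
Similarly for Rh via the mother's Rh distribution: P(Rh+) = 7/8.
Independent loci: 1 × 7/8 = 7/8.

7/8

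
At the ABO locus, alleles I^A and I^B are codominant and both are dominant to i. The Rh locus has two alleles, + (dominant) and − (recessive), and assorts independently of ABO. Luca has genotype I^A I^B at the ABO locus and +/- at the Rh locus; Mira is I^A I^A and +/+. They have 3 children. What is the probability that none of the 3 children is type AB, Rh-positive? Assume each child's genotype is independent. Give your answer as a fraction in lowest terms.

1/8

ABO cross I^A I^B × I^A I^A → 1/2 A, 1/2 AB.
Rh cross +/- × +/+ → 1 Rh+; so P(type AB, Rh-positive) = 1/2 × 1 = 1/2 per child.
P(not type AB, Rh-positive) = 1/2 for one child; (1/2)^3 = 1/8.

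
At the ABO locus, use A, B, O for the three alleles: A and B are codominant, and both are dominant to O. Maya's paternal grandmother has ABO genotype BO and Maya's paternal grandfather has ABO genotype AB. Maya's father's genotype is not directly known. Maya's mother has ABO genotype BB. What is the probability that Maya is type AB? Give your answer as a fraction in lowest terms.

1/4

Maya's father's ABO genotype from BO × AB: 1/4 AB, 1/4 AO, 1/4 BB, 1/4 BO.
Crossing each possibility with the mother BB and summing P(type AB): 1/4·1/2 + 1/4·1/2 + 1/4·0 + 1/4·0 = 1/4.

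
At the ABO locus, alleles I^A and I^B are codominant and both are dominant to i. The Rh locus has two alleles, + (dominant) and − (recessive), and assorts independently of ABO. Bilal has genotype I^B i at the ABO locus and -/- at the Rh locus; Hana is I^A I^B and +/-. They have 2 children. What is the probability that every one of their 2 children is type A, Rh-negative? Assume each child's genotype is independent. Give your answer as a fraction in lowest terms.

ABO cross I^B i × I^A I^B → 1/4 A, 1/2 B, 1/4 AB.
Rh cross -/- × +/- → 1/2 Rh+, 1/2 Rh-; so P(type A, Rh-negative) = 1/4 × 1/2 = 1/8 per child.
All 2 independent: (1/8)^2 = 1/64.

1/64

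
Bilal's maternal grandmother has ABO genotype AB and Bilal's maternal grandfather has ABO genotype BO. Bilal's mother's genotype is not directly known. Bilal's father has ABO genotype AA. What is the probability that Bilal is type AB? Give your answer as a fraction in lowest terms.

Bilal's mother's ABO genotype from AB × BO: 1/4 AB, 1/4 AO, 1/4 BB, 1/4 BO.
Crossing each possibility with the father AA and summing P(type AB): 1/4·1/2 + 1/4·0 + 1/4·1 + 1/4·1/2 = 1/2.

1/2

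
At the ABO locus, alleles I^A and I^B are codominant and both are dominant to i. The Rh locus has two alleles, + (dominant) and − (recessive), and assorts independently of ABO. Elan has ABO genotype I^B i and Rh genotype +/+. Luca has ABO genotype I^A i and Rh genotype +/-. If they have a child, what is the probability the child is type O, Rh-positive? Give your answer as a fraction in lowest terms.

ABO cross I^B i × I^A i → offspring phenotypes: 1/4 O, 1/4 A, 1/4 B, 1/4 AB.
Rh cross +/+ × +/- → 1 Rh+.
Independent loci: P(type O, Rh-positive) = 1/4 × 1 = 1/4.

1/4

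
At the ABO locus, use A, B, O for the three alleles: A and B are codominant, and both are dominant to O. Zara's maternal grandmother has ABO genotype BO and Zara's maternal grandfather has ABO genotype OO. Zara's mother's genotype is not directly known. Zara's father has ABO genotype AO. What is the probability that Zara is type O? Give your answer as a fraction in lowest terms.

3/8

Zara's mother's ABO genotype from BO × OO: 1/2 BO, 1/2 OO.
Crossing each possibility with the father AO and summing P(type O): 1/2·1/4 + 1/2·1/2 = 3/8.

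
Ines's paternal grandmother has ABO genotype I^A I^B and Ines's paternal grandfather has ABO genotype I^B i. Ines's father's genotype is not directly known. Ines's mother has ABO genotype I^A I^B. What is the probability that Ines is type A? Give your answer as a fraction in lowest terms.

Ines's father's ABO genotype from I^A I^B × I^B i: 1/4 I^A I^B, 1/4 I^A i, 1/4 I^B I^B, 1/4 I^B i.
Crossing each possibility with the mother I^A I^B and summing P(type A): 1/4·1/4 + 1/4·1/2 + 1/4·0 + 1/4·1/4 = 1/4.

1/4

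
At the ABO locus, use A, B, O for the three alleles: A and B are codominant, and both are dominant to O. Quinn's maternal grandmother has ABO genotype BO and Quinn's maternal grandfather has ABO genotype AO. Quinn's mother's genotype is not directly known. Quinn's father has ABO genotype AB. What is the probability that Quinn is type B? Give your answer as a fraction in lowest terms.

Quinn's mother's ABO genotype from BO × AO: 1/4 AB, 1/4 AO, 1/4 BO, 1/4 OO.
Crossing each possibility with the father AB and summing P(type B): 1/4·1/4 + 1/4·1/4 + 1/4·1/2 + 1/4·1/2 = 3/8.

3/8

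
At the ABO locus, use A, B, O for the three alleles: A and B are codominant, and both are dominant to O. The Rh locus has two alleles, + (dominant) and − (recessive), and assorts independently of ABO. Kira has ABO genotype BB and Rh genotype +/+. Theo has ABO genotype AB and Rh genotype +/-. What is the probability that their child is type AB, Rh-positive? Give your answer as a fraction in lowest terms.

1/2

ABO cross BB × AB → offspring phenotypes: 1/2 B, 1/2 AB.
Rh cross +/+ × +/- → 1 Rh+.
Independent loci: P(type AB, Rh-positive) = 1/2 × 1 = 1/2.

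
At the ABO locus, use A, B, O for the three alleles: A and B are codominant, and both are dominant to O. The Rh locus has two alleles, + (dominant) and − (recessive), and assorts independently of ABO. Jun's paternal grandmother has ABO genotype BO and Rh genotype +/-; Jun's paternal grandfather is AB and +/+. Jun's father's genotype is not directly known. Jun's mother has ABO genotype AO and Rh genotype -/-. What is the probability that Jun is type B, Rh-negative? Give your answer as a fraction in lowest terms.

1/16

Jun's father's ABO genotype from BO × AB: 1/4 AB, 1/4 AO, 1/4 BB, 1/4 BO.
Crossing each possibility with the mother AO and summing P(type B): 1/4·1/4 + 1/4·0 + 1/4·1/2 + 1/4·1/4 = 1/4.
Similarly for Rh via the father's Rh distribution: P(Rh-) = 1/4.
Independent loci: 1/4 × 1/4 = 1/16.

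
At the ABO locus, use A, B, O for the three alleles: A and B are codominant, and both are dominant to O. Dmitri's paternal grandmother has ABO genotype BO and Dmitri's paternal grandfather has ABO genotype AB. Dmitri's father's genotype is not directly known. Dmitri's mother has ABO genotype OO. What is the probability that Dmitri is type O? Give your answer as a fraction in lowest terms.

Dmitri's father's ABO genotype from BO × AB: 1/4 AB, 1/4 AO, 1/4 BB, 1/4 BO.
Crossing each possibility with the mother OO and summing P(type O): 1/4·0 + 1/4·1/2 + 1/4·0 + 1/4·1/2 = 1/4.

1/4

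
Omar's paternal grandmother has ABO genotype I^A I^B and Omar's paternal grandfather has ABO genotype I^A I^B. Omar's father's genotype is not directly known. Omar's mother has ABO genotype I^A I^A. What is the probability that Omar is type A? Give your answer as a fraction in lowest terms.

Omar's father's ABO genotype from I^A I^B × I^A I^B: 1/4 I^A I^A, 1/2 I^A I^B, 1/4 I^B I^B.
Crossing each possibility with the mother I^A I^A and summing P(type A): 1/4·1 + 1/2·1/2 + 1/4·0 = 1/2.

1/2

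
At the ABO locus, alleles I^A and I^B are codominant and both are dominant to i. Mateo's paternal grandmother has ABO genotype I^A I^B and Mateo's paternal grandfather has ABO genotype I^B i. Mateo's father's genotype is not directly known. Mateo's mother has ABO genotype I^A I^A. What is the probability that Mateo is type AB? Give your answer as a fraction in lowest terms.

1/2

Mateo's father's ABO genotype from I^A I^B × I^B i: 1/4 I^A I^B, 1/4 I^A i, 1/4 I^B I^B, 1/4 I^B i.
Crossing each possibility with the mother I^A I^A and summing P(type AB): 1/4·1/2 + 1/4·0 + 1/4·1 + 1/4·1/2 = 1/2.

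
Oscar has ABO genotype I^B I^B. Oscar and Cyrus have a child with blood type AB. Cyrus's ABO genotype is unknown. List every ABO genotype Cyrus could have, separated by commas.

For each candidate genotype of Cyrus, check whether crossing it with I^B I^B can produce every observed child phenotype.
  I^A I^A → possible child types {AB} ✓
  I^A I^B → possible child types {B, AB} ✓
  I^A i → possible child types {B, AB} ✓
  I^B I^B → possible child types {B} ✗
  I^B i → possible child types {B} ✗
  i i → possible child types {B} ✗

I^A I^A, I^A I^B, I^A i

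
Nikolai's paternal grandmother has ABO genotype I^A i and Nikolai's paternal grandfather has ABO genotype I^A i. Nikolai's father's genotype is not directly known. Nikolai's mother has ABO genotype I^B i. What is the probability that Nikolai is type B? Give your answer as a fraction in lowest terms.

1/4

Nikolai's father's ABO genotype from I^A i × I^A i: 1/4 I^A I^A, 1/2 I^A i, 1/4 i i.
Crossing each possibility with the mother I^B i and summing P(type B): 1/4·0 + 1/2·1/4 + 1/4·1/2 = 1/4.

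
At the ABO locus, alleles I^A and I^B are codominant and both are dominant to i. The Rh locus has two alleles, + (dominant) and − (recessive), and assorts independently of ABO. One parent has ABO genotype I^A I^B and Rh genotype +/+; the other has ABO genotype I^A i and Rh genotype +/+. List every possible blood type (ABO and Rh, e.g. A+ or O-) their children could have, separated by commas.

Gametes from I^A I^B × I^A i give offspring ABO genotypes I^A I^A, I^A I^B, I^A i, I^B i, i.e. phenotypes A, B, AB.
Rh cross +/+ × +/+ → phenotypes Rh+.
Combining independently: A+, B+, AB+.

A+, B+, AB+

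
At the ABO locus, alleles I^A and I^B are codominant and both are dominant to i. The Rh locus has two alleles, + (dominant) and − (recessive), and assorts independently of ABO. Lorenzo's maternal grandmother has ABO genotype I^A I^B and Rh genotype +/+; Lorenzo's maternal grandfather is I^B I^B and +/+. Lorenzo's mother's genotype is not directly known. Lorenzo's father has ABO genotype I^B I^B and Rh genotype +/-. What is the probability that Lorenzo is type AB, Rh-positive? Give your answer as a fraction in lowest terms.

Lorenzo's mother's ABO genotype from I^A I^B × I^B I^B: 1/2 I^A I^B, 1/2 I^B I^B.
Crossing each possibility with the father I^B I^B and summing P(type AB): 1/2·1/2 + 1/2·0 = 1/4.
Similarly for Rh via the mother's Rh distribution: P(Rh+) = 1.
Independent loci: 1/4 × 1 = 1/4.

1/4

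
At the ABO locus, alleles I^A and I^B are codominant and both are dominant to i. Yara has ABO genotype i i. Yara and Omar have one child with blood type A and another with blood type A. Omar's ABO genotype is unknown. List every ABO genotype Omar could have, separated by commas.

For each candidate genotype of Omar, check whether crossing it with i i can produce every observed child phenotype.
  I^A I^A → possible child types {A} ✓
  I^A I^B → possible child types {A, B} ✓
  I^A i → possible child types {O, A} ✓
  I^B I^B → possible child types {B} ✗
  I^B i → possible child types {O, B} ✗
  i i → possible child types {O} ✗

I^A I^A, I^A I^B, I^A i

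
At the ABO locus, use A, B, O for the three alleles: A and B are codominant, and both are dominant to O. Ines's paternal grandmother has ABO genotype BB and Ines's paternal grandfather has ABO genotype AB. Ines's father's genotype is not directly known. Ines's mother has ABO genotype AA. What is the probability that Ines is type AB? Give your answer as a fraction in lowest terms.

3/4

Ines's father's ABO genotype from BB × AB: 1/2 AB, 1/2 BB.
Crossing each possibility with the mother AA and summing P(type AB): 1/2·1/2 + 1/2·1 = 3/4.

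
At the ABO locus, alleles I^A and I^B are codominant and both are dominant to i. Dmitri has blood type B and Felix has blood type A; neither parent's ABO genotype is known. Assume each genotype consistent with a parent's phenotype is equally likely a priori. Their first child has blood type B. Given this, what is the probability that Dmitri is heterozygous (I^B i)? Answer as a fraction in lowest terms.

Possible genotypes: Dmitri ∈ {I^B I^B, I^B i}; Felix ∈ {I^A I^A, I^A i}.
Weight each parental genotype pair by prior × P(type-B child):
  I^B I^B × I^A i: posterior weight 2/3.
  I^B i × I^A i: posterior weight 1/3.
Sum the posterior weight over pairs where Dmitri is I^B i: 1/3.

1/3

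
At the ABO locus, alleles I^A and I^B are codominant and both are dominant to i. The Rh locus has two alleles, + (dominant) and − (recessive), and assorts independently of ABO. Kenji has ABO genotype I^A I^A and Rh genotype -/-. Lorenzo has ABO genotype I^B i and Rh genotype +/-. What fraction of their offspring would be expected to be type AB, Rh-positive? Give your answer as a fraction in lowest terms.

ABO cross I^A I^A × I^B i → offspring phenotypes: 1/2 A, 1/2 AB.
Rh cross -/- × +/- → 1/2 Rh+, 1/2 Rh-.
Independent loci: P(type AB, Rh-positive) = 1/2 × 1/2 = 1/4.

1/4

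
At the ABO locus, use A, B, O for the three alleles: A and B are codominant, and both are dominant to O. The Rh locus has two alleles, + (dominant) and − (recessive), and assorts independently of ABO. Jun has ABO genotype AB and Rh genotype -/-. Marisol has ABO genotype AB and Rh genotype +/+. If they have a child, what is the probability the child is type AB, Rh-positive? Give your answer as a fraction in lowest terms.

ABO cross AB × AB → offspring phenotypes: 1/4 A, 1/4 B, 1/2 AB.
Rh cross -/- × +/+ → 1 Rh+.
Independent loci: P(type AB, Rh-positive) = 1/2 × 1 = 1/2.

1/2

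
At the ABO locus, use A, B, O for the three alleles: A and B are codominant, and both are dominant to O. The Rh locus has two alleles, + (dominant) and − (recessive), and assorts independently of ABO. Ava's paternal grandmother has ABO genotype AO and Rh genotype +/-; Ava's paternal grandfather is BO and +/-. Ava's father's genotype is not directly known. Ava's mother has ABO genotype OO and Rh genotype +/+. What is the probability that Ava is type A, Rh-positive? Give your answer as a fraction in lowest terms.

Ava's father's ABO genotype from AO × BO: 1/4 AB, 1/4 AO, 1/4 BO, 1/4 OO.
Crossing each possibility with the mother OO and summing P(type A): 1/4·1/2 + 1/4·1/2 + 1/4·0 + 1/4·0 = 1/4.
Similarly for Rh via the father's Rh distribution: P(Rh+) = 1.
Independent loci: 1/4 × 1 = 1/4.

1/4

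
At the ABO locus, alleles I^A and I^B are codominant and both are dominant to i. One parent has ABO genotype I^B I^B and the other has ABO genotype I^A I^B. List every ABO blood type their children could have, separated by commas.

Gametes from I^B I^B × I^A I^B give offspring ABO genotypes I^A I^B, I^B I^B, i.e. phenotypes B, AB.

B, AB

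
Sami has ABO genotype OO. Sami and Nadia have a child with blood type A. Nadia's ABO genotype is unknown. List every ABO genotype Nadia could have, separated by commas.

For each candidate genotype of Nadia, check whether crossing it with OO can produce every observed child phenotype.
  AA → possible child types {A} ✓
  AB → possible child types {A, B} ✓
  AO → possible child types {O, A} ✓
  BB → possible child types {B} ✗
  BO → possible child types {O, B} ✗
  OO → possible child types {O} ✗

AA, AB, AO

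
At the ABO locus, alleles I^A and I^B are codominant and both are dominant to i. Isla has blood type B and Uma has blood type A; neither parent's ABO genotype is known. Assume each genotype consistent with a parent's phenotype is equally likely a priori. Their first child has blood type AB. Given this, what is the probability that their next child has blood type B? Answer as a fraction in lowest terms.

Possible genotypes: Isla ∈ {I^B I^B, I^B i}; Uma ∈ {I^A I^A, I^A i}.
Weight each parental genotype pair by prior × P(type-AB child):
  I^B I^B × I^A I^A: posterior weight 4/9; P(next child type B) = 0.
  I^B I^B × I^A i: posterior weight 2/9; P(next child type B) = 1/2.
  I^B i × I^A I^A: posterior weight 2/9; P(next child type B) = 0.
  I^B i × I^A i: posterior weight 1/9; P(next child type B) = 1/4.
Weighted sum = 5/36.

5/36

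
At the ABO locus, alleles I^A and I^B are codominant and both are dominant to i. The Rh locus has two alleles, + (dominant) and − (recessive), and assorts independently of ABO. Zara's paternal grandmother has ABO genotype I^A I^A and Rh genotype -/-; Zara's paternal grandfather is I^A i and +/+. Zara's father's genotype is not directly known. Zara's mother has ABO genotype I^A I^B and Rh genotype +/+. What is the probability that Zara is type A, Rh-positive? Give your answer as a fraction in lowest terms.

1/2

Zara's father's ABO genotype from I^A I^A × I^A i: 1/2 I^A I^A, 1/2 I^A i.
Crossing each possibility with the mother I^A I^B and summing P(type A): 1/2·1/2 + 1/2·1/2 = 1/2.
Similarly for Rh via the father's Rh distribution: P(Rh+) = 1.
Independent loci: 1/2 × 1 = 1/2.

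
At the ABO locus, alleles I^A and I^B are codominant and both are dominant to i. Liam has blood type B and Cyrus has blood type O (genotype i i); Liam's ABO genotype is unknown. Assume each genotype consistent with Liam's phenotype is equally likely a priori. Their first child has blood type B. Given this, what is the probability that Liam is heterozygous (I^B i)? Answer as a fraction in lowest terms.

1/3

Possible genotypes: Liam ∈ {I^B I^B, I^B i}; Cyrus ∈ {i i}.
Weight each parental genotype pair by prior × P(type-B child):
  I^B I^B × i i: posterior weight 2/3.
  I^B i × i i: posterior weight 1/3.
Sum the posterior weight over pairs where Liam is I^B i: 1/3.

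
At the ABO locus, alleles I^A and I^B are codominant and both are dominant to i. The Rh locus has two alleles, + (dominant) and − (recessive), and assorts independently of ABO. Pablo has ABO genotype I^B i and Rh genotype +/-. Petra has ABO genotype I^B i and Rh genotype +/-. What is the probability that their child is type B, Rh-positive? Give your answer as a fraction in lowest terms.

9/16

ABO cross I^B i × I^B i → offspring phenotypes: 1/4 O, 3/4 B.
Rh cross +/- × +/- → 3/4 Rh+, 1/4 Rh-.
Independent loci: P(type B, Rh-positive) = 3/4 × 3/4 = 9/16.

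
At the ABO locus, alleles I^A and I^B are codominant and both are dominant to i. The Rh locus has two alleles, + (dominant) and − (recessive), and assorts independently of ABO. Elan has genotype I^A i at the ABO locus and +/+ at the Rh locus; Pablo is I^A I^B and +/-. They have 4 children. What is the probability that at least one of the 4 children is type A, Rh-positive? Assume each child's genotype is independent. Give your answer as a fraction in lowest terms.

ABO cross I^A i × I^A I^B → 1/2 A, 1/4 B, 1/4 AB.
Rh cross +/+ × +/- → 1 Rh+; so P(type A, Rh-positive) = 1/2 × 1 = 1/2 per child.
P(none) = (1/2)^4 = 1/16; P(at least one) = 1 − 1/16 = 15/16.

15/16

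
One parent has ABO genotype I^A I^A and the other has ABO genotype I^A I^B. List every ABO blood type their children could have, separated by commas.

A, AB

Gametes from I^A I^A × I^A I^B give offspring ABO genotypes I^A I^A, I^A I^B, i.e. phenotypes A, AB.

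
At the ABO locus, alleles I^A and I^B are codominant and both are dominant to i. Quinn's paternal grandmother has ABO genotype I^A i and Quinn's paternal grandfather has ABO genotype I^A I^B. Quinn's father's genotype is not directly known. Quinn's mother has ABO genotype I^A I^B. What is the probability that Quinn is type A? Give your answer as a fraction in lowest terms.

Quinn's father's ABO genotype from I^A i × I^A I^B: 1/4 I^A I^A, 1/4 I^A I^B, 1/4 I^A i, 1/4 I^B i.
Crossing each possibility with the mother I^A I^B and summing P(type A): 1/4·1/2 + 1/4·1/4 + 1/4·1/2 + 1/4·1/4 = 3/8.

3/8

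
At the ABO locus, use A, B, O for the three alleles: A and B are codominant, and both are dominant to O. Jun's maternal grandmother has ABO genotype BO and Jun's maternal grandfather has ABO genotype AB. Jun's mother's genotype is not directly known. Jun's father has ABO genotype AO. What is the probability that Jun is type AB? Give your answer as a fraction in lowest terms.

Jun's mother's ABO genotype from BO × AB: 1/4 AB, 1/4 AO, 1/4 BB, 1/4 BO.
Crossing each possibility with the father AO and summing P(type AB): 1/4·1/4 + 1/4·0 + 1/4·1/2 + 1/4·1/4 = 1/4.

1/4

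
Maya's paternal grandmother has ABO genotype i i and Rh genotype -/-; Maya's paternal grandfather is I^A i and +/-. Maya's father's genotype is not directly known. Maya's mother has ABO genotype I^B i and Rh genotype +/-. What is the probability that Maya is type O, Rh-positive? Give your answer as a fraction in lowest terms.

15/64

Maya's father's ABO genotype from i i × I^A i: 1/2 I^A i, 1/2 i i.
Crossing each possibility with the mother I^B i and summing P(type O): 1/2·1/4 + 1/2·1/2 = 3/8.
Similarly for Rh via the father's Rh distribution: P(Rh+) = 5/8.
Independent loci: 3/8 × 5/8 = 15/64.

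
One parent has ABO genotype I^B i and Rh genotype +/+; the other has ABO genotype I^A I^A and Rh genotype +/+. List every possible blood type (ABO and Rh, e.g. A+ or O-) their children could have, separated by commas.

Gametes from I^B i × I^A I^A give offspring ABO genotypes I^A I^B, I^A i, i.e. phenotypes A, AB.
Rh cross +/+ × +/+ → phenotypes Rh+.
Combining independently: A+, AB+.

A+, AB+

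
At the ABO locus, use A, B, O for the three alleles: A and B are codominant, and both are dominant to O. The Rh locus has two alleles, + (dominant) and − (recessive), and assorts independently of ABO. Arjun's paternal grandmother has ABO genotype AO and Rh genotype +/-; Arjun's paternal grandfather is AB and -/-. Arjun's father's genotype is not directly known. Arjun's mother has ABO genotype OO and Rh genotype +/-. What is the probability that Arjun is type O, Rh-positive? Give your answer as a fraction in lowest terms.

5/32

Arjun's father's ABO genotype from AO × AB: 1/4 AA, 1/4 AB, 1/4 AO, 1/4 BO.
Crossing each possibility with the mother OO and summing P(type O): 1/4·0 + 1/4·0 + 1/4·1/2 + 1/4·1/2 = 1/4.
Similarly for Rh via the father's Rh distribution: P(Rh+) = 5/8.
Independent loci: 1/4 × 5/8 = 5/32.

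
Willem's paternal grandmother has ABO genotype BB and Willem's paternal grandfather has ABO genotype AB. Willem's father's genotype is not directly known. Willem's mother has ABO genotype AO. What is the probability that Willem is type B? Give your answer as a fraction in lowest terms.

Willem's father's ABO genotype from BB × AB: 1/2 AB, 1/2 BB.
Crossing each possibility with the mother AO and summing P(type B): 1/2·1/4 + 1/2·1/2 = 3/8.

3/8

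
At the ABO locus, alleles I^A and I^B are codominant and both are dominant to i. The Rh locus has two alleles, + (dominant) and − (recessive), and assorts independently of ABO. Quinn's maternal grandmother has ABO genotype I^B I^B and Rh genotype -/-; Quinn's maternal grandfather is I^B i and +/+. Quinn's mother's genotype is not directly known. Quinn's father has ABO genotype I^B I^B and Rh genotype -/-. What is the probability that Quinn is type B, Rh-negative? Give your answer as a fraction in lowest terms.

1/2

Quinn's mother's ABO genotype from I^B I^B × I^B i: 1/2 I^B I^B, 1/2 I^B i.
Crossing each possibility with the father I^B I^B and summing P(type B): 1/2·1 + 1/2·1 = 1.
Similarly for Rh via the mother's Rh distribution: P(Rh-) = 1/2.
Independent loci: 1 × 1/2 = 1/2.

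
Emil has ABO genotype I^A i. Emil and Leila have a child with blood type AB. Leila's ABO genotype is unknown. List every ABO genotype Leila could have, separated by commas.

For each candidate genotype of Leila, check whether crossing it with I^A i can produce every observed child phenotype.
  I^A I^A → possible child types {A} ✗
  I^A I^B → possible child types {A, B, AB} ✓
  I^A i → possible child types {O, A} ✗
  I^B I^B → possible child types {B, AB} ✓
  I^B i → possible child types {O, A, B, AB} ✓
  i i → possible child types {O, A} ✗

I^A I^B, I^B I^B, I^B i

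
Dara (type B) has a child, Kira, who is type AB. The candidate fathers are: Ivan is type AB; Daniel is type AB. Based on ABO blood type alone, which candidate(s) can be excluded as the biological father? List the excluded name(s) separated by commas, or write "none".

A candidate is excluded only if no genotype consistent with his phenotype could produce a type AB child with a type B mother.
Every candidate has at least one consistent genotype combination, so none can be excluded.

none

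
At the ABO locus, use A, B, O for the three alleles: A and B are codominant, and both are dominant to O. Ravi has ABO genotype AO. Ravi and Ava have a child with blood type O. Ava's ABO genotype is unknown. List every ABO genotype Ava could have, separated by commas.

AO, BO, OO

For each candidate genotype of Ava, check whether crossing it with AO can produce every observed child phenotype.
  AA → possible child types {A} ✗
  AB → possible child types {A, B, AB} ✗
  AO → possible child types {O, A} ✓
  BB → possible child types {B, AB} ✗
  BO → possible child types {O, A, B, AB} ✓
  OO → possible child types {O, A} ✓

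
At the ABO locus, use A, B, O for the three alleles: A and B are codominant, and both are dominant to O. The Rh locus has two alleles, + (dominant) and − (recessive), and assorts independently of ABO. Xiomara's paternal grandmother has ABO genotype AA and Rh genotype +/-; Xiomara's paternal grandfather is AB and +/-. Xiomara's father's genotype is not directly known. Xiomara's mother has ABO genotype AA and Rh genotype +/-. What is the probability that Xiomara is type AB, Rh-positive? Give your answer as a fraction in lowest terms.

Xiomara's father's ABO genotype from AA × AB: 1/2 AA, 1/2 AB.
Crossing each possibility with the mother AA and summing P(type AB): 1/2·0 + 1/2·1/2 = 1/4.
Similarly for Rh via the father's Rh distribution: P(Rh+) = 3/4.
Independent loci: 1/4 × 3/4 = 3/16.

3/16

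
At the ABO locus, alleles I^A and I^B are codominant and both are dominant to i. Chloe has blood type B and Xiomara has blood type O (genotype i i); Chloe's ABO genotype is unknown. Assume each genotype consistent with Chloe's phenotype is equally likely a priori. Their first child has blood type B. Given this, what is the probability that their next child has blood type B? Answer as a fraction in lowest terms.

5/6

Possible genotypes: Chloe ∈ {I^B I^B, I^B i}; Xiomara ∈ {i i}.
Weight each parental genotype pair by prior × P(type-B child):
  I^B I^B × i i: posterior weight 2/3; P(next child type B) = 1.
  I^B i × i i: posterior weight 1/3; P(next child type B) = 1/2.
Weighted sum = 5/6.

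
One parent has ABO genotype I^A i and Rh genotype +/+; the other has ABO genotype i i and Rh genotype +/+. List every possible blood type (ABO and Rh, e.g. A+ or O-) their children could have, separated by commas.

O+, A+

Gametes from I^A i × i i give offspring ABO genotypes I^A i, i i, i.e. phenotypes O, A.
Rh cross +/+ × +/+ → phenotypes Rh+.
Combining independently: O+, A+.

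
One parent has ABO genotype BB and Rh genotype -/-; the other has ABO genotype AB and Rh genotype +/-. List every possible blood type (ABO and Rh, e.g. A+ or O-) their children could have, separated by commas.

B+, B-, AB+, AB-

Gametes from BB × AB give offspring ABO genotypes AB, BB, i.e. phenotypes B, AB.
Rh cross -/- × +/- → phenotypes Rh+, Rh-.
Combining independently: B+, B-, AB+, AB-.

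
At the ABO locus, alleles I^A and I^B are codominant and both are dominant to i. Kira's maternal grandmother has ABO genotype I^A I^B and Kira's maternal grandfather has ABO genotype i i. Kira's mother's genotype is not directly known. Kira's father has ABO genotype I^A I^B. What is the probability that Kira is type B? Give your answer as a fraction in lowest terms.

3/8

Kira's mother's ABO genotype from I^A I^B × i i: 1/2 I^A i, 1/2 I^B i.
Crossing each possibility with the father I^A I^B and summing P(type B): 1/2·1/4 + 1/2·1/2 = 3/8.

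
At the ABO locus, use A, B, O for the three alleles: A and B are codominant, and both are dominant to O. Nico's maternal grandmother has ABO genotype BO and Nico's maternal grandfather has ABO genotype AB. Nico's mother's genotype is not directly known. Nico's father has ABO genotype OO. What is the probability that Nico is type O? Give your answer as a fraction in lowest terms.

Nico's mother's ABO genotype from BO × AB: 1/4 AB, 1/4 AO, 1/4 BB, 1/4 BO.
Crossing each possibility with the father OO and summing P(type O): 1/4·0 + 1/4·1/2 + 1/4·0 + 1/4·1/2 = 1/4.

1/4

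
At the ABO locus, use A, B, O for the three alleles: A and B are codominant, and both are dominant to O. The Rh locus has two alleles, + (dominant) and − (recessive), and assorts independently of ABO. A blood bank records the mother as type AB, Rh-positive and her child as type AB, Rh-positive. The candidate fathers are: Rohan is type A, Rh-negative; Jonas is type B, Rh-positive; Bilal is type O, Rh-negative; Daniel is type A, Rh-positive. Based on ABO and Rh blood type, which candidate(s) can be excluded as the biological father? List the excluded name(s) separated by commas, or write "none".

A candidate is excluded only if no genotype consistent with his phenotype could produce a type AB, Rh-positive child with a type AB, Rh-positive mother.
Bilal (type O, Rh-): no genotype consistent with that phenotype can produce a type-AB Rh+ child with a type-AB mother.

Bilal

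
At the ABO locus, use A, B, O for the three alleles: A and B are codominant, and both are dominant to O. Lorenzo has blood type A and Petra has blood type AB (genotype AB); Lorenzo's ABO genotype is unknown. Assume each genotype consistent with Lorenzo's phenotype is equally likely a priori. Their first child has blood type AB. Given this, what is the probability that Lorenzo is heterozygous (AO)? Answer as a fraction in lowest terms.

Possible genotypes: Lorenzo ∈ {AA, AO}; Petra ∈ {AB}.
Weight each parental genotype pair by prior × P(type-AB child):
  AA × AB: posterior weight 2/3.
  AO × AB: posterior weight 1/3.
Sum the posterior weight over pairs where Lorenzo is AO: 1/3.

1/3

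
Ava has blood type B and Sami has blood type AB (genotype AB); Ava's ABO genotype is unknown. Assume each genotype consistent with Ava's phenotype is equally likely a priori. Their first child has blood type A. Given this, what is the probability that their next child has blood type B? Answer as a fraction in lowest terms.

1/2

Possible genotypes: Ava ∈ {BB, BO}; Sami ∈ {AB}.
Weight each parental genotype pair by prior × P(type-A child):
  BO × AB: posterior weight 1; P(next child type B) = 1/2.
Weighted sum = 1/2.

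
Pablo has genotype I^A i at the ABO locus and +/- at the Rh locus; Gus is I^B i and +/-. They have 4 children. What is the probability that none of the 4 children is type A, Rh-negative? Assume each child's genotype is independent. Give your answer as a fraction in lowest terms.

50625/65536

ABO cross I^A i × I^B i → 1/4 O, 1/4 A, 1/4 B, 1/4 AB.
Rh cross +/- × +/- → 3/4 Rh+, 1/4 Rh-; so P(type A, Rh-negative) = 1/4 × 1/4 = 1/16 per child.
P(not type A, Rh-negative) = 15/16 for one child; (15/16)^4 = 50625/65536.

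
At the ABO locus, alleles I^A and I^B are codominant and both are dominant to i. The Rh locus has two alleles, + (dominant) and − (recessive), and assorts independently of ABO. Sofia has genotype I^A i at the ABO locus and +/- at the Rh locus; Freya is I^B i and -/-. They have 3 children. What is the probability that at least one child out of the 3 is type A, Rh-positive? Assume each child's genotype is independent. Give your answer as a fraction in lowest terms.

169/512

ABO cross I^A i × I^B i → 1/4 O, 1/4 A, 1/4 B, 1/4 AB.
Rh cross +/- × -/- → 1/2 Rh+, 1/2 Rh-; so P(type A, Rh-positive) = 1/4 × 1/2 = 1/8 per child.
P(none) = (7/8)^3 = 343/512; P(at least one) = 1 − 343/512 = 169/512.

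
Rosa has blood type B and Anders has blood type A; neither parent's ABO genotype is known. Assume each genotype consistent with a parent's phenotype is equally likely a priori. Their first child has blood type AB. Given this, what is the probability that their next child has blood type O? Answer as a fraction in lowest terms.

Possible genotypes: Rosa ∈ {BB, BO}; Anders ∈ {AA, AO}.
Weight each parental genotype pair by prior × P(type-AB child):
  BB × AA: posterior weight 4/9; P(next child type O) = 0.
  BB × AO: posterior weight 2/9; P(next child type O) = 0.
  BO × AA: posterior weight 2/9; P(next child type O) = 0.
  BO × AO: posterior weight 1/9; P(next child type O) = 1/4.
Weighted sum = 1/36.

1/36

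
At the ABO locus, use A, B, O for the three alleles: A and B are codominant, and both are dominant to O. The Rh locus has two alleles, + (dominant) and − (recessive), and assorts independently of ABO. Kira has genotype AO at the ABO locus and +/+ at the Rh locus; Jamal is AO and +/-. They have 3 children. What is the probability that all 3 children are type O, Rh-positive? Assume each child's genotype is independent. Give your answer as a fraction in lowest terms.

1/64

ABO cross AO × AO → 1/4 O, 3/4 A.
Rh cross +/+ × +/- → 1 Rh+; so P(type O, Rh-positive) = 1/4 × 1 = 1/4 per child.
All 3 independent: (1/4)^3 = 1/64.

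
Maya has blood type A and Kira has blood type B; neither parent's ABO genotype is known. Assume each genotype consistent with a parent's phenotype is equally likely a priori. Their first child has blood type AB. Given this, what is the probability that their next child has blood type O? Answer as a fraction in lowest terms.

1/36

Possible genotypes: Maya ∈ {AA, AO}; Kira ∈ {BB, BO}.
Weight each parental genotype pair by prior × P(type-AB child):
  AA × BB: posterior weight 4/9; P(next child type O) = 0.
  AA × BO: posterior weight 2/9; P(next child type O) = 0.
  AO × BB: posterior weight 2/9; P(next child type O) = 0.
  AO × BO: posterior weight 1/9; P(next child type O) = 1/4.
Weighted sum = 1/36.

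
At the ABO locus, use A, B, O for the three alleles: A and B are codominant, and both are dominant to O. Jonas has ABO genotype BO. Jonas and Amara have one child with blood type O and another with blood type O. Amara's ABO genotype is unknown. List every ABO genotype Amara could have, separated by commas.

For each candidate genotype of Amara, check whether crossing it with BO can produce every observed child phenotype.
  AA → possible child types {A, AB} ✗
  AB → possible child types {A, B, AB} ✗
  AO → possible child types {O, A, B, AB} ✓
  BB → possible child types {B} ✗
  BO → possible child types {O, B} ✓
  OO → possible child types {O, B} ✓

AO, BO, OO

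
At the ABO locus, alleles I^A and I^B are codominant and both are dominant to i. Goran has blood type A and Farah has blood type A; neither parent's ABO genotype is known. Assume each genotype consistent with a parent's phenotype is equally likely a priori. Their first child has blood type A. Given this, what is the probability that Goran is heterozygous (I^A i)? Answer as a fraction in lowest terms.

7/15

Possible genotypes: Goran ∈ {I^A I^A, I^A i}; Farah ∈ {I^A I^A, I^A i}.
Weight each parental genotype pair by prior × P(type-A child):
  I^A I^A × I^A I^A: posterior weight 4/15.
  I^A I^A × I^A i: posterior weight 4/15.
  I^A i × I^A I^A: posterior weight 4/15.
  I^A i × I^A i: posterior weight 1/5.
Sum the posterior weight over pairs where Goran is I^A i: 7/15.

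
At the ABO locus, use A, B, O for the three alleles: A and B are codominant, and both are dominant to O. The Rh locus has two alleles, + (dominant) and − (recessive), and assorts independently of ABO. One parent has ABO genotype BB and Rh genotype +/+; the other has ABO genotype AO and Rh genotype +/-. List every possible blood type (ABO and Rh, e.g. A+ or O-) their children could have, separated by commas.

B+, AB+

Gametes from BB × AO give offspring ABO genotypes AB, BO, i.e. phenotypes B, AB.
Rh cross +/+ × +/- → phenotypes Rh+.
Combining independently: B+, AB+.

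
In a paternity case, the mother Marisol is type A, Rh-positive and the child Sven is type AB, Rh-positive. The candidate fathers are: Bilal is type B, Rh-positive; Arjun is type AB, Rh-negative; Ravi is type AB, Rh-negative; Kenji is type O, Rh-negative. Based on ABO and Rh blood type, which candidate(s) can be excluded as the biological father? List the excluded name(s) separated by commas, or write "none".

Kenji

A candidate is excluded only if no genotype consistent with his phenotype could produce a type AB, Rh-positive child with a type A, Rh-positive mother.
Kenji (type O, Rh-): no genotype consistent with that phenotype can produce a type-AB Rh+ child with a type-A mother.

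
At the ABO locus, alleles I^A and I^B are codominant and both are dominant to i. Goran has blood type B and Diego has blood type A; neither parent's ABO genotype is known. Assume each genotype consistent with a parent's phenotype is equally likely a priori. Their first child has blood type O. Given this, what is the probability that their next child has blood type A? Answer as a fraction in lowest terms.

Possible genotypes: Goran ∈ {I^B I^B, I^B i}; Diego ∈ {I^A I^A, I^A i}.
Weight each parental genotype pair by prior × P(type-O child):
  I^B i × I^A i: posterior weight 1; P(next child type A) = 1/4.
Weighted sum = 1/4.

1/4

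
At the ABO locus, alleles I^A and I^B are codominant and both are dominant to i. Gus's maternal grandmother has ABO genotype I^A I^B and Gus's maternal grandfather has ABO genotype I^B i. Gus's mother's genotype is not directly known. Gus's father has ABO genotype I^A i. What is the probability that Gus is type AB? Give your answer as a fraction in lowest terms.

1/4

Gus's mother's ABO genotype from I^A I^B × I^B i: 1/4 I^A I^B, 1/4 I^A i, 1/4 I^B I^B, 1/4 I^B i.
Crossing each possibility with the father I^A i and summing P(type AB): 1/4·1/4 + 1/4·0 + 1/4·1/2 + 1/4·1/4 = 1/4.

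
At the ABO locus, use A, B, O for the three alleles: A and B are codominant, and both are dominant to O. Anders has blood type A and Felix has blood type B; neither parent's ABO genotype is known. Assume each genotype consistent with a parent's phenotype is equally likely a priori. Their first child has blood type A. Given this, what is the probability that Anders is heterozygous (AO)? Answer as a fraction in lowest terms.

Possible genotypes: Anders ∈ {AA, AO}; Felix ∈ {BB, BO}.
Weight each parental genotype pair by prior × P(type-A child):
  AA × BO: posterior weight 2/3.
  AO × BO: posterior weight 1/3.
Sum the posterior weight over pairs where Anders is AO: 1/3.

1/3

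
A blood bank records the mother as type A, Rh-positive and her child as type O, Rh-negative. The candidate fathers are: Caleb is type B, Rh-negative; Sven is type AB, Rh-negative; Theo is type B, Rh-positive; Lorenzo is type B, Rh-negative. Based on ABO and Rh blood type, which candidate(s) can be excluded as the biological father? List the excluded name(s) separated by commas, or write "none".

Sven

A candidate is excluded only if no genotype consistent with his phenotype could produce a type O, Rh-negative child with a type A, Rh-positive mother.
Sven (type AB, Rh-): no genotype consistent with that phenotype can produce a type-O Rh- child with a type-A mother.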